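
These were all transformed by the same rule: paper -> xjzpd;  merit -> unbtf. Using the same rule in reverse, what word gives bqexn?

thumb

In paper: p→x is +8, a→j is +9, p→z is +10, e→p is +11 — the shift increases by 1 each position. Each letter shifts forward by (position + 8), i.e. 8, 9, 10, … — the shift grows by one for each successive letter.
Reversing it on bqexn: b−8=t, q−9=h, e−10=u, x−11=m, n−12=b.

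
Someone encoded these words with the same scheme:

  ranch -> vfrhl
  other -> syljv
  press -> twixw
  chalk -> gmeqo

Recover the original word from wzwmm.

sushi

Shifts by position in ranch: pos 0: r→v (+4), pos 1: a→f (+5), pos 2: n→r (+4), pos 3: c→h (+5) — repeating every 2. It's a Vigenère-style cipher with numeric key [4,5]: position i shifts by key[i mod 2].
Reversing it on wzwmm: w−4=s, z−5=u, w−4=s, m−5=h, m−4=i.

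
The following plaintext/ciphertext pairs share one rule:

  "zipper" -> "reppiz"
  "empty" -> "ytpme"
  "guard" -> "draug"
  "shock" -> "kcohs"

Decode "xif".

The output letters match the input read backwards: zipper reversed is reppiz. It's just the letters in reverse order.
Undoing it on xif: then reverse → fix.

fix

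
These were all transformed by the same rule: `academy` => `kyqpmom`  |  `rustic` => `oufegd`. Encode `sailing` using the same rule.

szuxume

The output letters match the input read backwards, each shifted +12: academy reversed is ymedaca. Two steps: reverse the string, then apply a Caesar shift of +12.
On sailing: reverse → gnilias; then shift: g+12=s, n+12=z, i+12=u, l+12=x, i+12=u, a+12=m, s+12=e.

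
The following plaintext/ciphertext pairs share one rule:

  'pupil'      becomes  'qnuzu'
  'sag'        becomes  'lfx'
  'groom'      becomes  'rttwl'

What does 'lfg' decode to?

bag

Two steps: reverse the string, then apply a Caesar shift of +5.
Reversing it on lfg: shift back: l−5=g, f−5=a, g−5=b → gab; then reverse → bag.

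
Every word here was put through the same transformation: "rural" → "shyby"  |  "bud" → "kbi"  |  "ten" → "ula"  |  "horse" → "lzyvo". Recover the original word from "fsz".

sly

Read the word backwards and shift each letter +7.
Decoding fsz: shift back: f−7=y, s−7=l, z−7=s → yls; then reverse → sly.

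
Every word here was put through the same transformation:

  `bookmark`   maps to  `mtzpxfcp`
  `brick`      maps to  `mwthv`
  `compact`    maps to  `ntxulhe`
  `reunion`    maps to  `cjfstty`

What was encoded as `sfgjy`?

haven

Shifts by position in bookmark: pos 0: b→m (+11), pos 1: o→t (+5), pos 2: o→z (+11), pos 3: k→p (+5) — repeating every 2. It's a Vigenère-style cipher with numeric key [11,5]: position i shifts by key[i mod 2].
Decoding sfgjy: s−11=h, f−5=a, g−11=v, j−5=e, y−11=n.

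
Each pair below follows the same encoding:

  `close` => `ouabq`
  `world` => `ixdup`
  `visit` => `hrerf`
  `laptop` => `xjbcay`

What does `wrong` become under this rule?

iaaws

Shifts by position in close: pos 0: c→o (+12), pos 1: l→u (+9), pos 2: o→a (+12), pos 3: s→b (+9) — repeating every 2. It's a Vigenère-style cipher with numeric key [12,9]: position i shifts by key[i mod 2].
Applying it to wrong: w+12=i, r+9=a, o+12=a, n+9=w, g+12=s.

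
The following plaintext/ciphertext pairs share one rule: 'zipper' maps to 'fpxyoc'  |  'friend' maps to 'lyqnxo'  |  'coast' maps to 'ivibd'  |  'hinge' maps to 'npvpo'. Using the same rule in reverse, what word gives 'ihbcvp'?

In zipper: z→f is +6, i→p is +7, p→x is +8, p→y is +9 — the shift increases by 1 each position. The shift increases by 1 at each position, starting from +6: 6, 7, 8, ….
Undoing it on ihbcvp: i−6=c, h−7=a, b−8=t, c−9=t, v−10=l, p−11=e.

cattle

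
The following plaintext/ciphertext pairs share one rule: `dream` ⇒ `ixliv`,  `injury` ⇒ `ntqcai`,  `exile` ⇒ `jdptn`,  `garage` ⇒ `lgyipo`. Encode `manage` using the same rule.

rguipo

In dream: d→i is +5, r→x is +6, e→l is +7, a→i is +8 — the shift increases by 1 each position. The shift increases by 1 at each position, starting from +5: 5, 6, 7, ….
Applying it to manage: m+5=r, a+6=g, n+7=u, a+8=i, g+9=p, e+10=o.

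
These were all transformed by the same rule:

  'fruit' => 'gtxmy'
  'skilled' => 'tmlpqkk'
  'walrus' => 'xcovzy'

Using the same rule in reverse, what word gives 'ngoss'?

melon

The shift increases by 1 at each position, starting from +1: 1, 2, 3, ….
Reversing it on ngoss: n−1=m, g−2=e, o−3=l, s−4=o, s−5=n.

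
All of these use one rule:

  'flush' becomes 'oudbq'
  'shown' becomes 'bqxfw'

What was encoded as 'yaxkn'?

Compare letters: f→o is +9, l→u is +9, u→d is +9 — a constant shift. Each letter is shifted forward by 9 in the alphabet (a Caesar shift of +9).
Reversing it on yaxkn: y−9=p, a−9=r, x−9=o, k−9=b, n−9=e.

probe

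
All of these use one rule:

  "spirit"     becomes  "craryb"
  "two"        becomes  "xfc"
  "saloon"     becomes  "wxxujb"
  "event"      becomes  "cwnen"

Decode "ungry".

pixel

The output letters match the input read backwards, each shifted +9: spirit reversed is tirips. Read the word backwards and shift each letter +9.
Decoding ungry: shift back: u−9=l, n−9=e, g−9=x, r−9=i, y−9=p → lexip; then reverse → pixel.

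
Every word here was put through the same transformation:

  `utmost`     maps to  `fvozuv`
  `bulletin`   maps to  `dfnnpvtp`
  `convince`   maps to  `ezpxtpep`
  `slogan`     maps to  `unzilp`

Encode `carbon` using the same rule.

The shift depends on letter class: consonant t→v is +2, but vowel u→f is +11. Two shifts are in play — +11 for a/e/i/o/u, +2 for every other letter.
On carbon: c(cons)+2=e, a(vowel)+11=l, r(cons)+2=t, b(cons)+2=d, o(vowel)+11=z, n(cons)+2=p.

eltdzp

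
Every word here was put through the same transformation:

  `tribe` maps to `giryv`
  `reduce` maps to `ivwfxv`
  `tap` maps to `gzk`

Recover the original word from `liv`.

ore

Each letter is replaced by its mirror in the alphabet: a↔z, b↔y, c↔x, and so on (the Atbash cipher).
Decoding liv: l↔o, i↔r, v↔e.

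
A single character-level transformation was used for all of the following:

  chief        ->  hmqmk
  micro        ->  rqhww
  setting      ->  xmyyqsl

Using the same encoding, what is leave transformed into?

The shift depends on letter class: consonant c→h is +5, but vowel i→q is +8. Two shifts are in play — +8 for a/e/i/o/u, +5 for every other letter.
For leave: l(cons)+5=q, e(vowel)+8=m, a(vowel)+8=i, v(cons)+5=a, e(vowel)+8=m.

qmiam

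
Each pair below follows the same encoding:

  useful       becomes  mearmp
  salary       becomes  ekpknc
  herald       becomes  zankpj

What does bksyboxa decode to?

backbone

Each letter's alphabet position (a=0..z=25) is mapped through 17·x+10 mod 26 — an affine cipher.
Undoing it on bksyboxa: b(1)→23·(1−10)≡1=b; k(10)→23·(10−10)≡0=a; s(18)→23·(18−10)≡2=c; y(24)→23·(24−10)≡10=k; b(1)→23·(1−10)≡1=b; o(14)→23·(14−10)≡14=o; x(23)→23·(23−10)≡13=n; a(0)→23·(0−10)≡4=e (all mod 26).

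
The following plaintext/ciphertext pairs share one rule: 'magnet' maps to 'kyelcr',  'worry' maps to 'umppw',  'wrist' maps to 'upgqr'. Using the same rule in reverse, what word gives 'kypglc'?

marine

Compare letters: m→k is +24, a→y is +24, g→e is +24 — a constant shift. It's a constant shift of +24 (ROT24).
Undoing it on kypglc: k−24=m, y−24=a, p−24=r, g−24=i, l−24=n, c−24=e.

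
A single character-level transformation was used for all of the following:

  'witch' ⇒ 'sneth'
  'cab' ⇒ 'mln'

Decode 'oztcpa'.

The output letters match the input read backwards, each shifted +11: witch reversed is hctiw. The word is reversed, then every letter is shifted forward by 11.
Undoing it on oztcpa: shift back: o−11=d, z−11=o, t−11=i, c−11=r, p−11=e, a−11=p → doirep; then reverse → period.

period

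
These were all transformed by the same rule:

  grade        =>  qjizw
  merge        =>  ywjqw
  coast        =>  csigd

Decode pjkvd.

g(6)→q(16) and r(17)→j(9) fit y≡23x+8 (mod 26); the inverse of 23 mod 26 is 17. This is an affine cipher: with a=0,…,z=25, each position x becomes (23x+8) mod 26.
Decoding pjkvd: p(15)→17·(15−8)≡15=p; j(9)→17·(9−8)≡17=r; k(10)→17·(10−8)≡8=i; v(21)→17·(21−8)≡13=n; d(3)→17·(3−8)≡19=t (all mod 26).

print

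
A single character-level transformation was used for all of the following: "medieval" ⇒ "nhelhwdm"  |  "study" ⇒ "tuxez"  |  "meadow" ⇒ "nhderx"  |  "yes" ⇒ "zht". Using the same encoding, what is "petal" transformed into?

qhudm

Two shifts are in play — +3 for a/e/i/o/u, +1 for every other letter.
Applying it to petal: p(cons)+1=q, e(vowel)+3=h, t(cons)+1=u, a(vowel)+3=d, l(cons)+1=m.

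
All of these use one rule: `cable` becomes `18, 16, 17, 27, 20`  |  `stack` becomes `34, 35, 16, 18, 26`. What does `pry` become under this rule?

31, 33, 40

Letters become their 1-based position plus 15 (so a→16, b→17, …).
On pry: p=16→31, r=18→33, y=25→40.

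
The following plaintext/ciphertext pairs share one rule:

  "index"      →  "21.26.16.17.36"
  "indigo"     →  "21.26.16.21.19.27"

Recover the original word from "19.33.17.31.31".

Each letter is replaced by its alphabet position (a=1..z=26) + 12.
Decoding 19.33.17.31.31: 19→(19−12)÷1=7=g, 33→(33−12)÷1=21=u, 17→(17−12)÷1=5=e, 31→(31−12)÷1=19=s, 31→(31−12)÷1=19=s.

guess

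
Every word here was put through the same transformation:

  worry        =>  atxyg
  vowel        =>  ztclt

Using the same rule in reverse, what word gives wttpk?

In worry: w→a is +4, o→t is +5, r→x is +6, r→y is +7 — the shift increases by 1 each position. Letter i (0-indexed) is shifted by i+4, so successive shifts are 4, 5, 6, ….
Reversing it on wttpk: w−4=s, t−5=o, t−6=n, p−7=i, k−8=c.

sonic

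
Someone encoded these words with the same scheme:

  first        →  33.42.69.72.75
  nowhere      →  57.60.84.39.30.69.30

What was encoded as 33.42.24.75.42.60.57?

fiction

f(#6)→33 and i(#9)→42: differences scale by 3, so n = 3·pos + 15. Each letter becomes 3×(its alphabet position, a=1..z=26) + 15.
Decoding 33.42.24.75.42.60.57: 33→(33−15)÷3=6=f, 42→(42−15)÷3=9=i, 24→(24−15)÷3=3=c, 75→(75−15)÷3=20=t, 42→(42−15)÷3=9=i, 60→(60−15)÷3=15=o, 57→(57−15)÷3=14=n.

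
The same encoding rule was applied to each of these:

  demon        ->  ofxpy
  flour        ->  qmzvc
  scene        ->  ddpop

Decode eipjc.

their

A repeating key of period 2 is used — shifts +11, +1 over and over.
Reversing it on eipjc: e−11=t, i−1=h, p−11=e, j−1=i, c−11=r.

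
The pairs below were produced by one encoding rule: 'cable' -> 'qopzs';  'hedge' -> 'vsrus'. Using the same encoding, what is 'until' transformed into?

This is a Caesar cipher with shift 14.
On until: u+14=i, n+14=b, t+14=h, i+14=w, l+14=z.

ibhwz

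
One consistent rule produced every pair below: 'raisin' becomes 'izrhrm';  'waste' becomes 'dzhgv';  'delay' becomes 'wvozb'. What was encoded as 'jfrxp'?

quick

This is the alphabet-reversal cipher (Atbash): a becomes z, b becomes y, etc.
Decoding jfrxp: j↔q, f↔u, r↔i, x↔c, p↔k.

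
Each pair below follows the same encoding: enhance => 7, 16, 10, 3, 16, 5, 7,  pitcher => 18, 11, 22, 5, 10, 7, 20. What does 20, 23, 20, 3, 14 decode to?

e is letter #5 and maps to 7: an offset of 2. Each letter is replaced by its alphabet position (a=1..z=26) + 2.
Undoing it on 20, 23, 20, 3, 14: 20→(20−2)÷1=18=r, 23→(23−2)÷1=21=u, 20→(20−2)÷1=18=r, 3→(3−2)÷1=1=a, 14→(14−2)÷1=12=l.

rural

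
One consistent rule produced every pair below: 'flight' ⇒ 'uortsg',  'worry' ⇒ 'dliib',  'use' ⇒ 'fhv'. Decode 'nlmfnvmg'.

monument

Each pair mirrors across the alphabet (f↔u, l↔o, i↔r): positions sum to 25. This is the alphabet-reversal cipher (Atbash): a becomes z, b becomes y, etc.
Undoing it on nlmfnvmg: n↔m, l↔o, m↔n, f↔u, n↔m, v↔e, m↔n, g↔t.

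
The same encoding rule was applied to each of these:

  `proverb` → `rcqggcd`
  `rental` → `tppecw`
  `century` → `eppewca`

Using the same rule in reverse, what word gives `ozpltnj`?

Shifts by position in proverb: pos 0: p→r (+2), pos 1: r→c (+11), pos 2: o→q (+2), pos 3: v→g (+11) — repeating every 2. The shifts repeat in a cycle of length 2: positions 0,1,… shift by +2, +11, then the pattern repeats.
Reversing it on ozpltnj: o−2=m, z−11=o, p−2=n, l−11=a, t−2=r, n−11=c, j−2=h.

monarch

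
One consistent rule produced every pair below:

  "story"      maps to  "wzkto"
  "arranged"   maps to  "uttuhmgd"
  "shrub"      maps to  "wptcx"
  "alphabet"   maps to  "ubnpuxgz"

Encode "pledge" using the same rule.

nbgdmg

s(18)→w(22) and t(19)→z(25) fit y≡3x+20 (mod 26); the inverse of 3 mod 26 is 9. Treating letters as 0–25, the rule is x ↦ 3x + 20 (mod 26).
On pledge: p(15)→3·15+20≡13=n; l(11)→3·11+20≡1=b; e(4)→3·4+20≡6=g; d(3)→3·3+20≡3=d; g(6)→3·6+20≡12=m; e(4)→3·4+20≡6=g (all mod 26).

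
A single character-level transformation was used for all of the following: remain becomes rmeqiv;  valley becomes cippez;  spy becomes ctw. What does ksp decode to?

log

The output letters match the input read backwards, each shifted +4: remain reversed is niamer. Read the word backwards and shift each letter +4.
Decoding ksp: shift back: k−4=g, s−4=o, p−4=l → gol; then reverse → log.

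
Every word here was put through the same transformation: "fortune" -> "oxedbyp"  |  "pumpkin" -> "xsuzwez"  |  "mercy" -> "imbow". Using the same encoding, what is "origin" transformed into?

xsqsby

The output letters match the input read backwards, each shifted +10: fortune reversed is enutrof. Read the word backwards and shift each letter +10.
For origin: reverse → nigiro; then shift: n+10=x, i+10=s, g+10=q, i+10=s, r+10=b, o+10=y.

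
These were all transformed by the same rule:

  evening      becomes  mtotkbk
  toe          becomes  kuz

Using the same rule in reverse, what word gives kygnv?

phase

The output letters match the input read backwards, each shifted +6: evening reversed is gnineve. Read the word backwards and shift each letter +6.
Undoing it on kygnv: shift back: k−6=e, y−6=s, g−6=a, n−6=h, v−6=p → esahp; then reverse → phase.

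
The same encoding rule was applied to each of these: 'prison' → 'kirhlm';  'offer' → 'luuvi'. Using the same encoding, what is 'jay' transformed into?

Each pair mirrors across the alphabet (p↔k, r↔i, i↔r): positions sum to 25. Each letter is replaced by its mirror in the alphabet: a↔z, b↔y, c↔x, and so on (the Atbash cipher).
For jay: j↔q, a↔z, y↔b.

qzb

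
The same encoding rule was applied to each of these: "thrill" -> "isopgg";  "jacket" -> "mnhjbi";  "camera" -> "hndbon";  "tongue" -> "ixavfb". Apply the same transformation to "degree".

ebvobb

t(19)→i(8) and h(7)→s(18) fit y≡23x+13 (mod 26); the inverse of 23 mod 26 is 17. Each letter's alphabet position (a=0..z=25) is mapped through 23·x+13 mod 26 — an affine cipher.
On degree: d(3)→23·3+13≡4=e; e(4)→23·4+13≡1=b; g(6)→23·6+13≡21=v; r(17)→23·17+13≡14=o; e(4)→23·4+13≡1=b; e(4)→23·4+13≡1=b (all mod 26).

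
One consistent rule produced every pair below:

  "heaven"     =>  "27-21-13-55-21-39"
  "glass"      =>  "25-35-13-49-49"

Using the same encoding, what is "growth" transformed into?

25-47-41-57-51-27

h(#8)→27 and e(#5)→21: differences scale by 2, so n = 2·pos + 11. The formula is n = 2×(alphabet index, a=1) + 11.
Applying it to growth: g=7→25, r=18→47, o=15→41, w=23→57, t=20→51, h=8→27.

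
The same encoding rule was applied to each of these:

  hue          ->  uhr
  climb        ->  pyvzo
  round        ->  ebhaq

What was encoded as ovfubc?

bishop

Each letter is shifted forward by 13 in the alphabet (a Caesar shift of +13).
Decoding ovfubc: o−13=b, v−13=i, f−13=s, u−13=h, b−13=o, c−13=p.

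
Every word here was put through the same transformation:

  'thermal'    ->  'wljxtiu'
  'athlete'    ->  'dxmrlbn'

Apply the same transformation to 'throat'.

The shift increases by 1 at each position, starting from +3: 3, 4, 5, ….
Applying it to throat: t+3=w, h+4=l, r+5=w, o+6=u, a+7=h, t+8=b.

wlwuhb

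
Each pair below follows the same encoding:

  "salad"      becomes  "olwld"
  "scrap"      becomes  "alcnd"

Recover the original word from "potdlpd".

Two steps: reverse the string, then apply a Caesar shift of +11.
Reversing it on potdlpd: shift back: p−11=e, o−11=d, t−11=i, d−11=s, l−11=a, p−11=e, d−11=s → edisaes; then reverse → seaside.

seaside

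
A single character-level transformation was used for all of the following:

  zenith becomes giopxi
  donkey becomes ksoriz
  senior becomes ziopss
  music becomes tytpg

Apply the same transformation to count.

jsvux

It's a Vigenère-style cipher with numeric key [7,4,1]: position i shifts by key[i mod 3].
On count: c+7=j, o+4=s, u+1=v, n+7=u, t+4=x.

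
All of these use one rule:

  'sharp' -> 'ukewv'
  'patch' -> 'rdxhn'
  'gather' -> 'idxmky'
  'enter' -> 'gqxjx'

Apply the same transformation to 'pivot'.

rlztz

In sharp: s→u is +2, h→k is +3, a→e is +4, r→w is +5 — the shift increases by 1 each position. Letter i (0-indexed) is shifted by i+2, so successive shifts are 2, 3, 4, ….
On pivot: p+2=r, i+3=l, v+4=z, o+5=t, t+6=z.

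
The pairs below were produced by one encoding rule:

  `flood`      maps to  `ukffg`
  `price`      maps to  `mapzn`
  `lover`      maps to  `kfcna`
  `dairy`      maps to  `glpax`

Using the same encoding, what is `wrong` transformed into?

f(5)→u(20) and l(11)→k(10) fit y≡7x+11 (mod 26); the inverse of 7 mod 26 is 15. Each letter's alphabet position (a=0..z=25) is mapped through 7·x+11 mod 26 — an affine cipher.
For wrong: w(22)→7·22+11≡9=j; r(17)→7·17+11≡0=a; o(14)→7·14+11≡5=f; n(13)→7·13+11≡24=y; g(6)→7·6+11≡1=b (all mod 26).

jafyb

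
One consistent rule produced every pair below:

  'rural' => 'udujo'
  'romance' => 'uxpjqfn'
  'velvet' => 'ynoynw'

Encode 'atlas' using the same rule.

jwojv

The shift depends on letter class: consonant r→u is +3, but vowel u→d is +9. Two shifts are in play — +9 for a/e/i/o/u, +3 for every other letter.
For atlas: a(vowel)+9=j, t(cons)+3=w, l(cons)+3=o, a(vowel)+9=j, s(cons)+3=v.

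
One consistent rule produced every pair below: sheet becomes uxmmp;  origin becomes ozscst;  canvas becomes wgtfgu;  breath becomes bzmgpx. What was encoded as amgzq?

s(18)→u(20) and h(7)→x(23) fit y≡21x+6 (mod 26); the inverse of 21 mod 26 is 5. Each letter's alphabet position (a=0..z=25) is mapped through 21·x+6 mod 26 — an affine cipher.
Reversing it on amgzq: a(0)→5·(0−6)≡22=w; m(12)→5·(12−6)≡4=e; g(6)→5·(6−6)≡0=a; z(25)→5·(25−6)≡17=r; q(16)→5·(16−6)≡24=y (all mod 26).

weary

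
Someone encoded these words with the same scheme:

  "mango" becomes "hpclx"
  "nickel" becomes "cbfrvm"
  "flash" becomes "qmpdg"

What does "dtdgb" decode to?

sushi

Each letter's alphabet position (a=0..z=25) is mapped through 21·x+15 mod 26 — an affine cipher.
Undoing it on dtdgb: d(3)→5·(3−15)≡18=s; t(19)→5·(19−15)≡20=u; d(3)→5·(3−15)≡18=s; g(6)→5·(6−15)≡7=h; b(1)→5·(1−15)≡8=i (all mod 26).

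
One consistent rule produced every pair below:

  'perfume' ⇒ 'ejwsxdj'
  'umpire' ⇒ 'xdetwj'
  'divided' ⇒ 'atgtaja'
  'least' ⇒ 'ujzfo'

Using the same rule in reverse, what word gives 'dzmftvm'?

Treating letters as 0–25, the rule is x ↦ 9x + 25 (mod 26).
Undoing it on dzmftvm: d(3)→3·(3−25)≡12=m; z(25)→3·(25−25)≡0=a; m(12)→3·(12−25)≡13=n; f(5)→3·(5−25)≡18=s; t(19)→3·(19−25)≡8=i; v(21)→3·(21−25)≡14=o; m(12)→3·(12−25)≡13=n (all mod 26).

mansion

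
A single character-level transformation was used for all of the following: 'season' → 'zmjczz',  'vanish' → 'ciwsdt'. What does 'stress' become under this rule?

zbaode

In season: s→z is +7, e→m is +8, a→j is +9, s→c is +10 — the shift increases by 1 each position. The shift increases by 1 at each position, starting from +7: 7, 8, 9, ….
On stress: s+7=z, t+8=b, r+9=a, e+10=o, s+11=d, s+12=e.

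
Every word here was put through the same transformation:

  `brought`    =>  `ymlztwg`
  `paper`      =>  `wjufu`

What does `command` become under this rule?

isfrrth

The output letters match the input read backwards, each shifted +5: brought reversed is thguorb. Read the word backwards and shift each letter +5.
Applying it to command: reverse → dnammoc; then shift: d+5=i, n+5=s, a+5=f, m+5=r, m+5=r, o+5=t, c+5=h.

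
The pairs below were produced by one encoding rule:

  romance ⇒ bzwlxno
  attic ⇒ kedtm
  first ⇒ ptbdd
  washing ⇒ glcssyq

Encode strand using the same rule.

Shifts by position in romance: pos 0: r→b (+10), pos 1: o→z (+11), pos 2: m→w (+10), pos 3: a→l (+11) — repeating every 2. The shifts repeat in a cycle of length 2: positions 0,1,… shift by +10, +11, then the pattern repeats.
On strand: s+10=c, t+11=e, r+10=b, a+11=l, n+10=x, d+11=o.

ceblxo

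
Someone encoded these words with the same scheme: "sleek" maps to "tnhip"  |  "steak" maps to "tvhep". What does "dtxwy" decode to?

In sleek: s→t is +1, l→n is +2, e→h is +3, e→i is +4 — the shift increases by 1 each position. Letter i (0-indexed) is shifted by i+1, so successive shifts are 1, 2, 3, ….
Reversing it on dtxwy: d−1=c, t−2=r, x−3=u, w−4=s, y−5=t.

crust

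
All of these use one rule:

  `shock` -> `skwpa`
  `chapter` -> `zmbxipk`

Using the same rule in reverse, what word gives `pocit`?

laugh

The output letters match the input read backwards, each shifted +8: shock reversed is kcohs. Read the word backwards and shift each letter +8.
Reversing it on pocit: shift back: p−8=h, o−8=g, c−8=u, i−8=a, t−8=l → hgual; then reverse → laugh.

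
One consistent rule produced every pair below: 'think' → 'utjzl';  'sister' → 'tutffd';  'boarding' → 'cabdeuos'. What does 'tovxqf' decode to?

sculpt

Shifts by position in think: pos 0: t→u (+1), pos 1: h→t (+12), pos 2: i→j (+1), pos 3: n→z (+12) — repeating every 2. It's a Vigenère-style cipher with numeric key [1,12]: position i shifts by key[i mod 2].
Decoding tovxqf: t−1=s, o−12=c, v−1=u, x−12=l, q−1=p, f−12=t.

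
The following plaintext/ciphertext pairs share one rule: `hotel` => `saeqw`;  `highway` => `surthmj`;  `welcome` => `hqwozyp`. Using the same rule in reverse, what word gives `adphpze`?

prevent

Shifts by position in hotel: pos 0: h→s (+11), pos 1: o→a (+12), pos 2: t→e (+11), pos 3: e→q (+12) — repeating every 2. The shifts repeat in a cycle of length 2: positions 0,1,… shift by +11, +12, then the pattern repeats.
Decoding adphpze: a−11=p, d−12=r, p−11=e, h−12=v, p−11=e, z−12=n, e−11=t.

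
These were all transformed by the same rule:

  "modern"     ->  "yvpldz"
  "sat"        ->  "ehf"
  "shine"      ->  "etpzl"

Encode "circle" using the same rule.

The shift depends on letter class: consonant m→y is +12, but vowel o→v is +7. Two shifts are in play — +7 for a/e/i/o/u, +12 for every other letter.
Applying it to circle: c(cons)+12=o, i(vowel)+7=p, r(cons)+12=d, c(cons)+12=o, l(cons)+12=x, e(vowel)+7=l.

opdoxl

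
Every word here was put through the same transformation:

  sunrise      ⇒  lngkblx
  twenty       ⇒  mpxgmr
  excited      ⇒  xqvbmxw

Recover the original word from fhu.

This is a Caesar cipher with shift 19.
Reversing it on fhu: f−19=m, h−19=o, u−19=b.

mob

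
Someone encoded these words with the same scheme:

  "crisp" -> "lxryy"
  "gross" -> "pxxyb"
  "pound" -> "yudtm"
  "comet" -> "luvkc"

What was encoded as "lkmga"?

cedar

Shifts by position in crisp: pos 0: c→l (+9), pos 1: r→x (+6), pos 2: i→r (+9), pos 3: s→y (+6) — repeating every 2. It's a Vigenère-style cipher with numeric key [9,6]: position i shifts by key[i mod 2].
Reversing it on lkmga: l−9=c, k−6=e, m−9=d, g−6=a, a−9=r.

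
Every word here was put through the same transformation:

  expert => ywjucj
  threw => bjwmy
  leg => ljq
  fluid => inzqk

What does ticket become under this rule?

The output letters match the input read backwards, each shifted +5: expert reversed is trepxe. Two steps: reverse the string, then apply a Caesar shift of +5.
On ticket: reverse → tekcit; then shift: t+5=y, e+5=j, k+5=p, c+5=h, i+5=n, t+5=y.

yjphny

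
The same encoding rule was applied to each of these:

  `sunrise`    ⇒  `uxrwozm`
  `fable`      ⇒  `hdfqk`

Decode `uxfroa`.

submit

In sunrise: s→u is +2, u→x is +3, n→r is +4, r→w is +5 — the shift increases by 1 each position. The shift increases by 1 at each position, starting from +2: 2, 3, 4, ….
Decoding uxfroa: u−2=s, x−3=u, f−4=b, r−5=m, o−6=i, a−7=t.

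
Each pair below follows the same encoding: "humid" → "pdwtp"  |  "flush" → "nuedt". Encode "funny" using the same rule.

ndxyk

In humid: h→p is +8, u→d is +9, m→w is +10, i→t is +11 — the shift increases by 1 each position. Letter i (0-indexed) is shifted by i+8, so successive shifts are 8, 9, 10, ….
On funny: f+8=n, u+9=d, n+10=x, n+11=y, y+12=k.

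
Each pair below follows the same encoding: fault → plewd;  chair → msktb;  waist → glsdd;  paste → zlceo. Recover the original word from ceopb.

steer

Shifts by position in fault: pos 0: f→p (+10), pos 1: a→l (+11), pos 2: u→e (+10), pos 3: l→w (+11) — repeating every 2. It's a Vigenère-style cipher with numeric key [10,11]: position i shifts by key[i mod 2].
Reversing it on ceopb: c−10=s, e−11=t, o−10=e, p−11=e, b−10=r.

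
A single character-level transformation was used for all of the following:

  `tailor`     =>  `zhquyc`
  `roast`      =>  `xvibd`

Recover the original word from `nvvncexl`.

In tailor: t→z is +6, a→h is +7, i→q is +8, l→u is +9 — the shift increases by 1 each position. The shift increases by 1 at each position, starting from +6: 6, 7, 8, ….
Reversing it on nvvncexl: n−6=h, v−7=o, v−8=n, n−9=e, c−10=s, e−11=t, x−12=l, l−13=y.

honestly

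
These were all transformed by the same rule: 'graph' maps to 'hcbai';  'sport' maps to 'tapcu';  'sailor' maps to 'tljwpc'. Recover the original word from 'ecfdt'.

It's a Vigenère-style cipher with numeric key [1,11]: position i shifts by key[i mod 2].
Undoing it on ecfdt: e−1=d, c−11=r, f−1=e, d−11=s, t−1=s.

dress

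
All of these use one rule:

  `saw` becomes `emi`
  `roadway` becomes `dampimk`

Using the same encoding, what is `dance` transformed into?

pmzoq

Compare letters: s→e is +12, a→m is +12, w→i is +12 — a constant shift. This is a Caesar cipher with shift 12.
On dance: d+12=p, a+12=m, n+12=z, c+12=o, e+12=q.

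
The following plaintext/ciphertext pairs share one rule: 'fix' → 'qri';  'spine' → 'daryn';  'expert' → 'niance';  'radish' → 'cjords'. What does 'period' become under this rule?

The rule splits by letter class: vowels +9, consonants +11.
On period: p(cons)+11=a, e(vowel)+9=n, r(cons)+11=c, i(vowel)+9=r, o(vowel)+9=x, d(cons)+11=o.

ancrxo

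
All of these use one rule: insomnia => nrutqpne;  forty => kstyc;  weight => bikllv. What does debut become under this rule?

iidzx

Shifts by position in insomnia: pos 0: i→n (+5), pos 1: n→r (+4), pos 2: s→u (+2), pos 3: o→t (+5), pos 4: m→q (+4), pos 5: n→p (+2) — repeating every 3. A repeating key of period 3 is used — shifts +5, +4, +2 over and over.
For debut: d+5=i, e+4=i, b+2=d, u+5=z, t+4=x.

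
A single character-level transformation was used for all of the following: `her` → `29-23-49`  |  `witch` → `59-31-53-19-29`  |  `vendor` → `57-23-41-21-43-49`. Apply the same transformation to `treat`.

h(#8)→29 and e(#5)→23: differences scale by 2, so n = 2·pos + 13. The formula is n = 2×(alphabet index, a=1) + 13.
On treat: t=20→53, r=18→49, e=5→23, a=1→15, t=20→53.

53-49-23-15-53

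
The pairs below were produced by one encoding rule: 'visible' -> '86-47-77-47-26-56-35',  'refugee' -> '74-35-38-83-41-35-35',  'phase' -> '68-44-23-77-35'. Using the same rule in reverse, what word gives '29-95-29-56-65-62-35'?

v(#22)→86 and i(#9)→47: differences scale by 3, so n = 3·pos + 20. The formula is n = 3×(alphabet index, a=1) + 20.
Undoing it on 29-95-29-56-65-62-35: 29→(29−20)÷3=3=c, 95→(95−20)÷3=25=y, 29→(29−20)÷3=3=c, 56→(56−20)÷3=12=l, 65→(65−20)÷3=15=o, 62→(62−20)÷3=14=n, 35→(35−20)÷3=5=e.

cyclone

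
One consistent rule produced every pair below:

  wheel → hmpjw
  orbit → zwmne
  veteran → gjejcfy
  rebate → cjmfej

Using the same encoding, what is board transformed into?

mtlwo

Shifts by position in wheel: pos 0: w→h (+11), pos 1: h→m (+5), pos 2: e→p (+11), pos 3: e→j (+5) — repeating every 2. It's a Vigenère-style cipher with numeric key [11,5]: position i shifts by key[i mod 2].
For board: b+11=m, o+5=t, a+11=l, r+5=w, d+11=o.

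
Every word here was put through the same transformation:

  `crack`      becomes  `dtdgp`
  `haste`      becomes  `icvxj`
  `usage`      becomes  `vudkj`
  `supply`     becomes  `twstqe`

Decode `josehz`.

impact

In crack: c→d is +1, r→t is +2, a→d is +3, c→g is +4 — the shift increases by 1 each position. The shift increases by 1 at each position, starting from +1: 1, 2, 3, ….
Decoding josehz: j−1=i, o−2=m, s−3=p, e−4=a, h−5=c, z−6=t.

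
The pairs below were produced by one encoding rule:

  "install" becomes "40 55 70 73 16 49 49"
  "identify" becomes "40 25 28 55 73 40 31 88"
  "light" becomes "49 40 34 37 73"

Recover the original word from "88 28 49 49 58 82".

yellow

With a=1..z=26, the number is 3·pos + 13.
Undoing it on 88 28 49 49 58 82: 88→(88−13)÷3=25=y, 28→(28−13)÷3=5=e, 49→(49−13)÷3=12=l, 49→(49−13)÷3=12=l, 58→(58−13)÷3=15=o, 82→(82−13)÷3=23=w.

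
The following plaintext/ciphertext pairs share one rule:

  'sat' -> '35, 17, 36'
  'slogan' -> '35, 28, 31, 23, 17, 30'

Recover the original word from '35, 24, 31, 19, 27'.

s is letter #19 and maps to 35: an offset of 16. The number is (letter's place in the alphabet, a=1) + 16.
Reversing it on 35, 24, 31, 19, 27: 35→(35−16)÷1=19=s, 24→(24−16)÷1=8=h, 31→(31−16)÷1=15=o, 19→(19−16)÷1=3=c, 27→(27−16)÷1=11=k.

shock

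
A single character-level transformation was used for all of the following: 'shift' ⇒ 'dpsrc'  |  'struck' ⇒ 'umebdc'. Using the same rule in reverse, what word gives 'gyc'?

The word is reversed, then every letter is shifted forward by 10.
Reversing it on gyc: shift back: g−10=w, y−10=o, c−10=s → wos; then reverse → sow.

sow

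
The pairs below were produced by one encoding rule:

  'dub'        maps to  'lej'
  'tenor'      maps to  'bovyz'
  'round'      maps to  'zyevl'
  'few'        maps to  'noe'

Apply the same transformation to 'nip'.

vsx

The shift depends on letter class: consonant d→l is +8, but vowel u→e is +10. Vowels shift forward by 10 and consonants shift forward by 8.
On nip: n(cons)+8=v, i(vowel)+10=s, p(cons)+8=x.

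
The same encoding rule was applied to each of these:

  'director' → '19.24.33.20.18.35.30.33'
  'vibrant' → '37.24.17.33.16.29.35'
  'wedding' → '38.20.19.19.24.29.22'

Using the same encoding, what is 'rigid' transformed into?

Each letter is replaced by its alphabet position (a=1..z=26) + 15.
Applying it to rigid: r=18→33, i=9→24, g=7→22, i=9→24, d=4→19.

33.24.22.24.19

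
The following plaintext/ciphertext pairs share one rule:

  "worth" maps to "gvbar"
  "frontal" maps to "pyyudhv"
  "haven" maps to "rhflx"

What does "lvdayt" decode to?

bottom

Shifts by position in worth: pos 0: w→g (+10), pos 1: o→v (+7), pos 2: r→b (+10), pos 3: t→a (+7) — repeating every 2. It's a Vigenère-style cipher with numeric key [10,7]: position i shifts by key[i mod 2].
Reversing it on lvdayt: l−10=b, v−7=o, d−10=t, a−7=t, y−10=o, t−7=m.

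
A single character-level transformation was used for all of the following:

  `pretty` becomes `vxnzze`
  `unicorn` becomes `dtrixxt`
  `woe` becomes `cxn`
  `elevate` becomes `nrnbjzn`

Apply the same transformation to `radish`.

The shift depends on letter class: consonant p→v is +6, but vowel e→n is +9. The rule splits by letter class: vowels +9, consonants +6.
Applying it to radish: r(cons)+6=x, a(vowel)+9=j, d(cons)+6=j, i(vowel)+9=r, s(cons)+6=y, h(cons)+6=n.

xjjryn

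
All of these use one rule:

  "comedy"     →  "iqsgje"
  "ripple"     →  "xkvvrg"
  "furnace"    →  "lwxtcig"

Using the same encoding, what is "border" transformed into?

hqxjgx

The shift depends on letter class: consonant c→i is +6, but vowel o→q is +2. Vowels shift forward by 2 and consonants shift forward by 6.
Applying it to border: b(cons)+6=h, o(vowel)+2=q, r(cons)+6=x, d(cons)+6=j, e(vowel)+2=g, r(cons)+6=x.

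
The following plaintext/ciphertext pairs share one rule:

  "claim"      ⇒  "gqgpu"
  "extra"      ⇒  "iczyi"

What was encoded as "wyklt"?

In claim: c→g is +4, l→q is +5, a→g is +6, i→p is +7 — the shift increases by 1 each position. Letter i (0-indexed) is shifted by i+4, so successive shifts are 4, 5, 6, ….
Undoing it on wyklt: w−4=s, y−5=t, k−6=e, l−7=e, t−8=l.

steel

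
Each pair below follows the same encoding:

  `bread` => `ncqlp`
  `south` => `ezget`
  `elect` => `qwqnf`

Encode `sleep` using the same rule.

ewqpb

The shifts repeat in a cycle of length 2: positions 0,1,… shift by +12, +11, then the pattern repeats.
For sleep: s+12=e, l+11=w, e+12=q, e+11=p, p+12=b.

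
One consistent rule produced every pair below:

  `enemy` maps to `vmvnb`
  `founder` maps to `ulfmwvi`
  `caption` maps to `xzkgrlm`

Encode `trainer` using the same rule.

Each pair mirrors across the alphabet (e↔v, n↔m, e↔v): positions sum to 25. This is the alphabet-reversal cipher (Atbash): a becomes z, b becomes y, etc.
Applying it to trainer: t↔g, r↔i, a↔z, i↔r, n↔m, e↔v, r↔i.

gizrmvi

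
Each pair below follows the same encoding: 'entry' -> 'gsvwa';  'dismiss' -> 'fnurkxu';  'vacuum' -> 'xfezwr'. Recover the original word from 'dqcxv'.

blast

It's a Vigenère-style cipher with numeric key [2,5]: position i shifts by key[i mod 2].
Reversing it on dqcxv: d−2=b, q−5=l, c−2=a, x−5=s, v−2=t.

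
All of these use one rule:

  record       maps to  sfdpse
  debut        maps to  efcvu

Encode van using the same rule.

wbo

Each letter is shifted forward by 1 in the alphabet (a Caesar shift of +1).
On van: v+1=w, a+1=b, n+1=o.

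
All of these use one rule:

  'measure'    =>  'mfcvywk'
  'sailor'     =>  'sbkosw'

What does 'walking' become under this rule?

In measure: m→m is +0, e→f is +1, a→c is +2, s→v is +3 — the shift increases by 1 each position. Letter i (0-indexed) is shifted by i+0, so successive shifts are 0, 1, 2, ….
On walking: w+0=w, a+1=b, l+2=n, k+3=n, i+4=m, n+5=s, g+6=m.

wbnnmsm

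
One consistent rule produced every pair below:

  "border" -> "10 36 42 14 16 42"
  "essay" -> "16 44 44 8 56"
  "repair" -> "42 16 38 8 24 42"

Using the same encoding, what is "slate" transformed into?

b(#2)→10 and o(#15)→36: differences scale by 2, so n = 2·pos + 6. Each letter becomes 2×(its alphabet position, a=1..z=26) + 6.
Applying it to slate: s=19→44, l=12→30, a=1→8, t=20→46, e=5→16.

44 30 8 46 16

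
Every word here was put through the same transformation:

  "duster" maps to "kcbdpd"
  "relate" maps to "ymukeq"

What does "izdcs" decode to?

brush

In duster: d→k is +7, u→c is +8, s→b is +9, t→d is +10 — the shift increases by 1 each position. Each letter shifts forward by (position + 7), i.e. 7, 8, 9, … — the shift grows by one for each successive letter.
Undoing it on izdcs: i−7=b, z−8=r, d−9=u, c−10=s, s−11=h.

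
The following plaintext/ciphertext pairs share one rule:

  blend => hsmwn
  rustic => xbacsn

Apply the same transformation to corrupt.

ivzaeaf

In blend: b→h is +6, l→s is +7, e→m is +8, n→w is +9 — the shift increases by 1 each position. Each letter shifts forward by (position + 6), i.e. 6, 7, 8, … — the shift grows by one for each successive letter.
Applying it to corrupt: c+6=i, o+7=v, r+8=z, r+9=a, u+10=e, p+11=a, t+12=f.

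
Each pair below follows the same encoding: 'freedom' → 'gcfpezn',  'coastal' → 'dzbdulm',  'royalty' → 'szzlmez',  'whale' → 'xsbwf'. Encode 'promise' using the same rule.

qcpxjdf

It's a Vigenère-style cipher with numeric key [1,11]: position i shifts by key[i mod 2].
Applying it to promise: p+1=q, r+11=c, o+1=p, m+11=x, i+1=j, s+11=d, e+1=f.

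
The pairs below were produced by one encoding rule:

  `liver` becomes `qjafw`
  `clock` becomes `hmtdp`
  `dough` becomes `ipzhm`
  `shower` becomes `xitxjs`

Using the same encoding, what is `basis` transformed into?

The shifts repeat in a cycle of length 2: positions 0,1,… shift by +5, +1, then the pattern repeats.
On basis: b+5=g, a+1=b, s+5=x, i+1=j, s+5=x.

gbxjx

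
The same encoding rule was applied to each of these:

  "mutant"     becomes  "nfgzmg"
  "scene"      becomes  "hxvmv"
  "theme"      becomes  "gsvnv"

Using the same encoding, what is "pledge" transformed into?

kovwtv

Each pair mirrors across the alphabet (m↔n, u↔f, t↔g): positions sum to 25. Each letter is replaced by its mirror in the alphabet: a↔z, b↔y, c↔x, and so on (the Atbash cipher).
Applying it to pledge: p↔k, l↔o, e↔v, d↔w, g↔t, e↔v.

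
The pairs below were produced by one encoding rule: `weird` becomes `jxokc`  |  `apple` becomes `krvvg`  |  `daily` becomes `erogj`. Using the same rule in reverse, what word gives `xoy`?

The output letters match the input read backwards, each shifted +6: weird reversed is driew. Two steps: reverse the string, then apply a Caesar shift of +6.
Decoding xoy: shift back: x−6=r, o−6=i, y−6=s → ris; then reverse → sir.

sir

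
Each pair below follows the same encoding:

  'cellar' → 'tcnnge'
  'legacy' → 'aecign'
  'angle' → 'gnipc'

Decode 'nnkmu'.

skill

The output letters match the input read backwards, each shifted +2: cellar reversed is rallec. Read the word backwards and shift each letter +2.
Reversing it on nnkmu: shift back: n−2=l, n−2=l, k−2=i, m−2=k, u−2=s → lliks; then reverse → skill.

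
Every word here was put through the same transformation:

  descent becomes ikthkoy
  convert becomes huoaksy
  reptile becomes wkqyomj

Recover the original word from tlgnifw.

It's a Vigenère-style cipher with numeric key [5,6,1]: position i shifts by key[i mod 3].
Reversing it on tlgnifw: t−5=o, l−6=f, g−1=f, n−5=i, i−6=c, f−1=e, w−5=r.

officer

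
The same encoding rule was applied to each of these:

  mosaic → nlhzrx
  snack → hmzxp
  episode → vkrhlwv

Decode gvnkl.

tempo

Each pair mirrors across the alphabet (m↔n, o↔l, s↔h): positions sum to 25. Letters are reflected about the middle of the alphabet (position → 25−position): Atbash.
Undoing it on gvnkl: g↔t, v↔e, n↔m, k↔p, l↔o.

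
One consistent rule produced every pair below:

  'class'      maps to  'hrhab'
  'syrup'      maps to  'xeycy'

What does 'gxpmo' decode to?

In class: c→h is +5, l→r is +6, a→h is +7, s→a is +8 — the shift increases by 1 each position. The shift increases by 1 at each position, starting from +5: 5, 6, 7, ….
Undoing it on gxpmo: g−5=b, x−6=r, p−7=i, m−8=e, o−9=f.

brief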